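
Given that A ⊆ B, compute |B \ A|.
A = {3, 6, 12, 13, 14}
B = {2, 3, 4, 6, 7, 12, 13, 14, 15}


Set A = {3, 6, 12, 13, 14}, |A| = 5
Set B = {2, 3, 4, 6, 7, 12, 13, 14, 15}, |B| = 9
Since A ⊆ B: B \ A = {2, 4, 7, 15}
|B| - |A| = 9 - 5 = 4

4


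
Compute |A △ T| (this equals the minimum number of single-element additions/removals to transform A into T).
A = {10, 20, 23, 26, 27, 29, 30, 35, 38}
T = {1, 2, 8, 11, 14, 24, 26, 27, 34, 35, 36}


Set A = {10, 20, 23, 26, 27, 29, 30, 35, 38}
Set T = {1, 2, 8, 11, 14, 24, 26, 27, 34, 35, 36}
Elements to remove from A (in A, not in T): {10, 20, 23, 29, 30, 38} → 6 removals
Elements to add to A (in T, not in A): {1, 2, 8, 11, 14, 24, 34, 36} → 8 additions
Total edits = 6 + 8 = 14

14


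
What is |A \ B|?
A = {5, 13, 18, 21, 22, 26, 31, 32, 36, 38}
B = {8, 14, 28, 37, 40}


Set A = {5, 13, 18, 21, 22, 26, 31, 32, 36, 38}
Set B = {8, 14, 28, 37, 40}
A \ B = {5, 13, 18, 21, 22, 26, 31, 32, 36, 38}
|A \ B| = 10

10


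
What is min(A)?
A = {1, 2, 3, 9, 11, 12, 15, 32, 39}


Set A = {1, 2, 3, 9, 11, 12, 15, 32, 39}
Elements in ascending order: 1, 2, 3, 9, 11, 12, 15, 32, 39
The smallest element is 1.

1


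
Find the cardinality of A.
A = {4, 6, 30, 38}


Set A = {4, 6, 30, 38}
Listing elements: 4, 6, 30, 38
Counting: 4 elements
|A| = 4

4


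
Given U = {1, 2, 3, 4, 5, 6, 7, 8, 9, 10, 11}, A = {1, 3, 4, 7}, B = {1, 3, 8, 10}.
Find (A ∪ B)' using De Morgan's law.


U = {1, 2, 3, 4, 5, 6, 7, 8, 9, 10, 11}
A = {1, 3, 4, 7}, B = {1, 3, 8, 10}
A ∪ B = {1, 3, 4, 7, 8, 10}
(A ∪ B)' = U \ (A ∪ B) = {2, 5, 6, 9, 11}
Verification via A' ∩ B': A' = {2, 5, 6, 8, 9, 10, 11}, B' = {2, 4, 5, 6, 7, 9, 11}
A' ∩ B' = {2, 5, 6, 9, 11} ✓

{2, 5, 6, 9, 11}


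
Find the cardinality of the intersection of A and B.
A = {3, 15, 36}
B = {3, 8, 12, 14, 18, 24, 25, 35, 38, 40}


Set A = {3, 15, 36}
Set B = {3, 8, 12, 14, 18, 24, 25, 35, 38, 40}
A ∩ B = {3}
|A ∩ B| = 1

1


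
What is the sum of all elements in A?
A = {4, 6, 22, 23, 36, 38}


Set A = {4, 6, 22, 23, 36, 38}
Sum = 4 + 6 + 22 + 23 + 36 + 38 = 129

129


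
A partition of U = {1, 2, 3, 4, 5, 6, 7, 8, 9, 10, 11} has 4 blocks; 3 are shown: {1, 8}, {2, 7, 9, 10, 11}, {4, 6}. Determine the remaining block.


U = {1, 2, 3, 4, 5, 6, 7, 8, 9, 10, 11}
Shown blocks: {1, 8}, {2, 7, 9, 10, 11}, {4, 6}
A partition's blocks are pairwise disjoint and cover U, so the missing block = U \ (union of shown blocks).
Union of shown blocks: {1, 2, 4, 6, 7, 8, 9, 10, 11}
Missing block = U \ (union) = {3, 5}

{3, 5}


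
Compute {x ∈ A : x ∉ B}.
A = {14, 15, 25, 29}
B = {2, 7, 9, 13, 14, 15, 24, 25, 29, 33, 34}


Set A = {14, 15, 25, 29}
Set B = {2, 7, 9, 13, 14, 15, 24, 25, 29, 33, 34}
Check each element of A against B:
14 ∈ B, 15 ∈ B, 25 ∈ B, 29 ∈ B
Elements of A not in B: {}

{}


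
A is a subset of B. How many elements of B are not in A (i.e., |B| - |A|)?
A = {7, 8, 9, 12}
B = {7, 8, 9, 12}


Set A = {7, 8, 9, 12}, |A| = 4
Set B = {7, 8, 9, 12}, |B| = 4
Since A ⊆ B: B \ A = {}
|B| - |A| = 4 - 4 = 0

0


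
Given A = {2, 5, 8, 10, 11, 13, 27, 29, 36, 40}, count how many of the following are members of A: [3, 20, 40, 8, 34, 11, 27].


Set A = {2, 5, 8, 10, 11, 13, 27, 29, 36, 40}
Candidates: [3, 20, 40, 8, 34, 11, 27]
Check each candidate:
3 ∉ A, 20 ∉ A, 40 ∈ A, 8 ∈ A, 34 ∉ A, 11 ∈ A, 27 ∈ A
Count of candidates in A: 4

4


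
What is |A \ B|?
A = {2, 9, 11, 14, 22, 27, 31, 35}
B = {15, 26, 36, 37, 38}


Set A = {2, 9, 11, 14, 22, 27, 31, 35}
Set B = {15, 26, 36, 37, 38}
A \ B = {2, 9, 11, 14, 22, 27, 31, 35}
|A \ B| = 8

8


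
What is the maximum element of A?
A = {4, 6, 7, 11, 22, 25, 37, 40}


Set A = {4, 6, 7, 11, 22, 25, 37, 40}
Elements in ascending order: 4, 6, 7, 11, 22, 25, 37, 40
The largest element is 40.

40


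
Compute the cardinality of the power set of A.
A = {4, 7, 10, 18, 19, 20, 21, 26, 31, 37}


Set A = {4, 7, 10, 18, 19, 20, 21, 26, 31, 37}
|A| = 10
The power set P(A) contains all subsets of A.
|P(A)| = 2^|A| = 2^10 = 1024

1024


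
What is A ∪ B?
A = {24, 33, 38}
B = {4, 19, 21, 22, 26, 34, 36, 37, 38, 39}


Set A = {24, 33, 38}
Set B = {4, 19, 21, 22, 26, 34, 36, 37, 38, 39}
A ∪ B includes all elements in either set.
Elements from A: {24, 33, 38}
Elements from B not already included: {4, 19, 21, 22, 26, 34, 36, 37, 39}
A ∪ B = {4, 19, 21, 22, 24, 26, 33, 34, 36, 37, 38, 39}

{4, 19, 21, 22, 24, 26, 33, 34, 36, 37, 38, 39}


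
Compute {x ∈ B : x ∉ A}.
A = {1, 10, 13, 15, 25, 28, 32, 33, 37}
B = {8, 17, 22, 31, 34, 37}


Set A = {1, 10, 13, 15, 25, 28, 32, 33, 37}
Set B = {8, 17, 22, 31, 34, 37}
Check each element of B against A:
8 ∉ A (include), 17 ∉ A (include), 22 ∉ A (include), 31 ∉ A (include), 34 ∉ A (include), 37 ∈ A
Elements of B not in A: {8, 17, 22, 31, 34}

{8, 17, 22, 31, 34}


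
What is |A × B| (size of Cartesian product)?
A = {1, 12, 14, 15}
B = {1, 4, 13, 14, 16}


Set A = {1, 12, 14, 15} has 4 elements.
Set B = {1, 4, 13, 14, 16} has 5 elements.
|A × B| = |A| × |B| = 4 × 5 = 20

20


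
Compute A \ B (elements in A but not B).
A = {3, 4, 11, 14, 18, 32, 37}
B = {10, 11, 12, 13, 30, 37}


Set A = {3, 4, 11, 14, 18, 32, 37}
Set B = {10, 11, 12, 13, 30, 37}
A \ B includes elements in A that are not in B.
Check each element of A:
3 (not in B, keep), 4 (not in B, keep), 11 (in B, remove), 14 (not in B, keep), 18 (not in B, keep), 32 (not in B, keep), 37 (in B, remove)
A \ B = {3, 4, 14, 18, 32}

{3, 4, 14, 18, 32}


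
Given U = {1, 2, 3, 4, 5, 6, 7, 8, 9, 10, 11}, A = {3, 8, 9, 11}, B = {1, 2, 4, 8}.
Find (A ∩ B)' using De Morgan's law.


U = {1, 2, 3, 4, 5, 6, 7, 8, 9, 10, 11}
A = {3, 8, 9, 11}, B = {1, 2, 4, 8}
A ∩ B = {8}
(A ∩ B)' = U \ (A ∩ B) = {1, 2, 3, 4, 5, 6, 7, 9, 10, 11}
Verification via A' ∪ B': A' = {1, 2, 4, 5, 6, 7, 10}, B' = {3, 5, 6, 7, 9, 10, 11}
A' ∪ B' = {1, 2, 3, 4, 5, 6, 7, 9, 10, 11} ✓

{1, 2, 3, 4, 5, 6, 7, 9, 10, 11}


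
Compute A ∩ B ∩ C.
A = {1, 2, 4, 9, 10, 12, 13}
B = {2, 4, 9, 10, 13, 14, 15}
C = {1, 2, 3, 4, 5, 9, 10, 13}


Set A = {1, 2, 4, 9, 10, 12, 13}
Set B = {2, 4, 9, 10, 13, 14, 15}
Set C = {1, 2, 3, 4, 5, 9, 10, 13}
First, A ∩ B = {2, 4, 9, 10, 13}
Then, (A ∩ B) ∩ C = {2, 4, 9, 10, 13}

{2, 4, 9, 10, 13}


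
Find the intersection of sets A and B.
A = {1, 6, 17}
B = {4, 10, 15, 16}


Set A = {1, 6, 17}
Set B = {4, 10, 15, 16}
A ∩ B includes only elements in both sets.
Check each element of A against B:
1 ✗, 6 ✗, 17 ✗
A ∩ B = {}

{}


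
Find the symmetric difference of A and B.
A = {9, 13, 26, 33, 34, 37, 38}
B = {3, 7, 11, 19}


Set A = {9, 13, 26, 33, 34, 37, 38}
Set B = {3, 7, 11, 19}
A △ B = (A \ B) ∪ (B \ A)
Elements in A but not B: {9, 13, 26, 33, 34, 37, 38}
Elements in B but not A: {3, 7, 11, 19}
A △ B = {3, 7, 9, 11, 13, 19, 26, 33, 34, 37, 38}

{3, 7, 9, 11, 13, 19, 26, 33, 34, 37, 38}


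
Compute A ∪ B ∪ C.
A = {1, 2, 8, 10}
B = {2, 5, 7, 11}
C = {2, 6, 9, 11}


Set A = {1, 2, 8, 10}
Set B = {2, 5, 7, 11}
Set C = {2, 6, 9, 11}
First, A ∪ B = {1, 2, 5, 7, 8, 10, 11}
Then, (A ∪ B) ∪ C = {1, 2, 5, 6, 7, 8, 9, 10, 11}

{1, 2, 5, 6, 7, 8, 9, 10, 11}


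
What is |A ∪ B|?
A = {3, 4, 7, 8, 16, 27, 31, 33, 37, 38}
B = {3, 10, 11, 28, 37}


Set A = {3, 4, 7, 8, 16, 27, 31, 33, 37, 38}, |A| = 10
Set B = {3, 10, 11, 28, 37}, |B| = 5
A ∩ B = {3, 37}, |A ∩ B| = 2
|A ∪ B| = |A| + |B| - |A ∩ B| = 10 + 5 - 2 = 13

13


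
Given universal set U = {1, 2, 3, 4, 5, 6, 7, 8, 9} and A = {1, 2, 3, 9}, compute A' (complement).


Universal set U = {1, 2, 3, 4, 5, 6, 7, 8, 9}
Set A = {1, 2, 3, 9}
A' = U \ A = elements in U but not in A
Checking each element of U:
1 (in A, exclude), 2 (in A, exclude), 3 (in A, exclude), 4 (not in A, include), 5 (not in A, include), 6 (not in A, include), 7 (not in A, include), 8 (not in A, include), 9 (in A, exclude)
A' = {4, 5, 6, 7, 8}

{4, 5, 6, 7, 8}


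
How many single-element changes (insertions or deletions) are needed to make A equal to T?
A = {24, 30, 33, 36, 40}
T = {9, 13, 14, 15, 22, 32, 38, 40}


Set A = {24, 30, 33, 36, 40}
Set T = {9, 13, 14, 15, 22, 32, 38, 40}
Elements to remove from A (in A, not in T): {24, 30, 33, 36} → 4 removals
Elements to add to A (in T, not in A): {9, 13, 14, 15, 22, 32, 38} → 7 additions
Total edits = 4 + 7 = 11

11


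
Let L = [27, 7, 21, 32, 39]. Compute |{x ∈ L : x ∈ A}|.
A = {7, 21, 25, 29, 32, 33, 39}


Set A = {7, 21, 25, 29, 32, 33, 39}
Candidates: [27, 7, 21, 32, 39]
Check each candidate:
27 ∉ A, 7 ∈ A, 21 ∈ A, 32 ∈ A, 39 ∈ A
Count of candidates in A: 4

4


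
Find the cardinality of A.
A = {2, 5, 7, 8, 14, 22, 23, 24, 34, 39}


Set A = {2, 5, 7, 8, 14, 22, 23, 24, 34, 39}
Listing elements: 2, 5, 7, 8, 14, 22, 23, 24, 34, 39
Counting: 10 elements
|A| = 10

10


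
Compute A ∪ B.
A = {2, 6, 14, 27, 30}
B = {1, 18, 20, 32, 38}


Set A = {2, 6, 14, 27, 30}
Set B = {1, 18, 20, 32, 38}
A ∪ B includes all elements in either set.
Elements from A: {2, 6, 14, 27, 30}
Elements from B not already included: {1, 18, 20, 32, 38}
A ∪ B = {1, 2, 6, 14, 18, 20, 27, 30, 32, 38}

{1, 2, 6, 14, 18, 20, 27, 30, 32, 38}


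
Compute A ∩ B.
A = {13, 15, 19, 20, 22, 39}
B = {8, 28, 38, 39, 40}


Set A = {13, 15, 19, 20, 22, 39}
Set B = {8, 28, 38, 39, 40}
A ∩ B includes only elements in both sets.
Check each element of A against B:
13 ✗, 15 ✗, 19 ✗, 20 ✗, 22 ✗, 39 ✓
A ∩ B = {39}

{39}


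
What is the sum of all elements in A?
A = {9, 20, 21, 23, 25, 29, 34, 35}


Set A = {9, 20, 21, 23, 25, 29, 34, 35}
Sum = 9 + 20 + 21 + 23 + 25 + 29 + 34 + 35 = 196

196


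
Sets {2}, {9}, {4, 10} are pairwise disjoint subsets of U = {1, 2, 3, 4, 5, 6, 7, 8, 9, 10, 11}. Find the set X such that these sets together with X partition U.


U = {1, 2, 3, 4, 5, 6, 7, 8, 9, 10, 11}
Shown blocks: {2}, {9}, {4, 10}
A partition's blocks are pairwise disjoint and cover U, so the missing block = U \ (union of shown blocks).
Union of shown blocks: {2, 4, 9, 10}
Missing block = U \ (union) = {1, 3, 5, 6, 7, 8, 11}

{1, 3, 5, 6, 7, 8, 11}


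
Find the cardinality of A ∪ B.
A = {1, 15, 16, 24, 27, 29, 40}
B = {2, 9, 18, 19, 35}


Set A = {1, 15, 16, 24, 27, 29, 40}, |A| = 7
Set B = {2, 9, 18, 19, 35}, |B| = 5
A ∩ B = {}, |A ∩ B| = 0
|A ∪ B| = |A| + |B| - |A ∩ B| = 7 + 5 - 0 = 12

12


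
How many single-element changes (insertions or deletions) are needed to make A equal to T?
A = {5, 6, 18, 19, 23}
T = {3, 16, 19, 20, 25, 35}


Set A = {5, 6, 18, 19, 23}
Set T = {3, 16, 19, 20, 25, 35}
Elements to remove from A (in A, not in T): {5, 6, 18, 23} → 4 removals
Elements to add to A (in T, not in A): {3, 16, 20, 25, 35} → 5 additions
Total edits = 4 + 5 = 9

9


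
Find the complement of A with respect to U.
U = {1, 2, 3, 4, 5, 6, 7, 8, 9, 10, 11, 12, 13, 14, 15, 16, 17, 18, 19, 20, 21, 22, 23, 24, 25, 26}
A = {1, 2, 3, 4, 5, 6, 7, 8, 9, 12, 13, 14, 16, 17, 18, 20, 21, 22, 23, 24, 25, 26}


Universal set U = {1, 2, 3, 4, 5, 6, 7, 8, 9, 10, 11, 12, 13, 14, 15, 16, 17, 18, 19, 20, 21, 22, 23, 24, 25, 26}
Set A = {1, 2, 3, 4, 5, 6, 7, 8, 9, 12, 13, 14, 16, 17, 18, 20, 21, 22, 23, 24, 25, 26}
A' = U \ A = elements in U but not in A
Checking each element of U:
1 (in A, exclude), 2 (in A, exclude), 3 (in A, exclude), 4 (in A, exclude), 5 (in A, exclude), 6 (in A, exclude), 7 (in A, exclude), 8 (in A, exclude), 9 (in A, exclude), 10 (not in A, include), 11 (not in A, include), 12 (in A, exclude), 13 (in A, exclude), 14 (in A, exclude), 15 (not in A, include), 16 (in A, exclude), 17 (in A, exclude), 18 (in A, exclude), 19 (not in A, include), 20 (in A, exclude), 21 (in A, exclude), 22 (in A, exclude), 23 (in A, exclude), 24 (in A, exclude), 25 (in A, exclude), 26 (in A, exclude)
A' = {10, 11, 15, 19}

{10, 11, 15, 19}


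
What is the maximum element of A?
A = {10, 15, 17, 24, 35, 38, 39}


Set A = {10, 15, 17, 24, 35, 38, 39}
Elements in ascending order: 10, 15, 17, 24, 35, 38, 39
The largest element is 39.

39


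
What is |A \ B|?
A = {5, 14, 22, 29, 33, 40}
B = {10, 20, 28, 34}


Set A = {5, 14, 22, 29, 33, 40}
Set B = {10, 20, 28, 34}
A \ B = {5, 14, 22, 29, 33, 40}
|A \ B| = 6

6


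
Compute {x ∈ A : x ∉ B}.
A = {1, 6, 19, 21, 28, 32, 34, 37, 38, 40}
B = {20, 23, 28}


Set A = {1, 6, 19, 21, 28, 32, 34, 37, 38, 40}
Set B = {20, 23, 28}
Check each element of A against B:
1 ∉ B (include), 6 ∉ B (include), 19 ∉ B (include), 21 ∉ B (include), 28 ∈ B, 32 ∉ B (include), 34 ∉ B (include), 37 ∉ B (include), 38 ∉ B (include), 40 ∉ B (include)
Elements of A not in B: {1, 6, 19, 21, 32, 34, 37, 38, 40}

{1, 6, 19, 21, 32, 34, 37, 38, 40}


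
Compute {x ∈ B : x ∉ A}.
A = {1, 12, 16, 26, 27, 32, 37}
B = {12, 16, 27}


Set A = {1, 12, 16, 26, 27, 32, 37}
Set B = {12, 16, 27}
Check each element of B against A:
12 ∈ A, 16 ∈ A, 27 ∈ A
Elements of B not in A: {}

{}


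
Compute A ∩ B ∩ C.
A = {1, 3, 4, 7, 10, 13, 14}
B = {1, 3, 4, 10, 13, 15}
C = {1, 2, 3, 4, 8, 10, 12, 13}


Set A = {1, 3, 4, 7, 10, 13, 14}
Set B = {1, 3, 4, 10, 13, 15}
Set C = {1, 2, 3, 4, 8, 10, 12, 13}
First, A ∩ B = {1, 3, 4, 10, 13}
Then, (A ∩ B) ∩ C = {1, 3, 4, 10, 13}

{1, 3, 4, 10, 13}


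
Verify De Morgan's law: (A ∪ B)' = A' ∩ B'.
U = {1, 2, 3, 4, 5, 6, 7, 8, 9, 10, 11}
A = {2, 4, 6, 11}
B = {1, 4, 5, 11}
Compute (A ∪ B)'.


U = {1, 2, 3, 4, 5, 6, 7, 8, 9, 10, 11}
A = {2, 4, 6, 11}, B = {1, 4, 5, 11}
A ∪ B = {1, 2, 4, 5, 6, 11}
(A ∪ B)' = U \ (A ∪ B) = {3, 7, 8, 9, 10}
Verification via A' ∩ B': A' = {1, 3, 5, 7, 8, 9, 10}, B' = {2, 3, 6, 7, 8, 9, 10}
A' ∩ B' = {3, 7, 8, 9, 10} ✓

{3, 7, 8, 9, 10}


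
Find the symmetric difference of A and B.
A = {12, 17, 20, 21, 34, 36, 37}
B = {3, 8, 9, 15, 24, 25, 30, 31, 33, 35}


Set A = {12, 17, 20, 21, 34, 36, 37}
Set B = {3, 8, 9, 15, 24, 25, 30, 31, 33, 35}
A △ B = (A \ B) ∪ (B \ A)
Elements in A but not B: {12, 17, 20, 21, 34, 36, 37}
Elements in B but not A: {3, 8, 9, 15, 24, 25, 30, 31, 33, 35}
A △ B = {3, 8, 9, 12, 15, 17, 20, 21, 24, 25, 30, 31, 33, 34, 35, 36, 37}

{3, 8, 9, 12, 15, 17, 20, 21, 24, 25, 30, 31, 33, 34, 35, 36, 37}


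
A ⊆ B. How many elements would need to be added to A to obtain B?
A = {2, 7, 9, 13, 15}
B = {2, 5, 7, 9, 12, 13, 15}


Set A = {2, 7, 9, 13, 15}, |A| = 5
Set B = {2, 5, 7, 9, 12, 13, 15}, |B| = 7
Since A ⊆ B: B \ A = {5, 12}
|B| - |A| = 7 - 5 = 2

2


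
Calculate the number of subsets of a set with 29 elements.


The set has 29 elements.
The power set contains all possible subsets.
|P(A)| = 2^|A| = 2^29 = 536870912

536870912


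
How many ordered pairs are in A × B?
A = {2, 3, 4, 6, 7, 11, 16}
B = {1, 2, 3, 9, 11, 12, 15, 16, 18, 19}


Set A = {2, 3, 4, 6, 7, 11, 16} has 7 elements.
Set B = {1, 2, 3, 9, 11, 12, 15, 16, 18, 19} has 10 elements.
|A × B| = |A| × |B| = 7 × 10 = 70

70


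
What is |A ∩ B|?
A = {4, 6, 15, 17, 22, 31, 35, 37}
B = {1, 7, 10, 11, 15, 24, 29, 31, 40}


Set A = {4, 6, 15, 17, 22, 31, 35, 37}
Set B = {1, 7, 10, 11, 15, 24, 29, 31, 40}
A ∩ B = {15, 31}
|A ∩ B| = 2

2


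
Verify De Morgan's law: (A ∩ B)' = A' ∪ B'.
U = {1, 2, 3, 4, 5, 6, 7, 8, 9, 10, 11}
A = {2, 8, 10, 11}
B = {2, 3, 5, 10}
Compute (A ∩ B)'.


U = {1, 2, 3, 4, 5, 6, 7, 8, 9, 10, 11}
A = {2, 8, 10, 11}, B = {2, 3, 5, 10}
A ∩ B = {2, 10}
(A ∩ B)' = U \ (A ∩ B) = {1, 3, 4, 5, 6, 7, 8, 9, 11}
Verification via A' ∪ B': A' = {1, 3, 4, 5, 6, 7, 9}, B' = {1, 4, 6, 7, 8, 9, 11}
A' ∪ B' = {1, 3, 4, 5, 6, 7, 8, 9, 11} ✓

{1, 3, 4, 5, 6, 7, 8, 9, 11}


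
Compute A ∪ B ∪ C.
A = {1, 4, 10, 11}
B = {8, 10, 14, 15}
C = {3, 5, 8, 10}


Set A = {1, 4, 10, 11}
Set B = {8, 10, 14, 15}
Set C = {3, 5, 8, 10}
First, A ∪ B = {1, 4, 8, 10, 11, 14, 15}
Then, (A ∪ B) ∪ C = {1, 3, 4, 5, 8, 10, 11, 14, 15}

{1, 3, 4, 5, 8, 10, 11, 14, 15}


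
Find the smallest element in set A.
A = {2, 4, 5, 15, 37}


Set A = {2, 4, 5, 15, 37}
Elements in ascending order: 2, 4, 5, 15, 37
The smallest element is 2.

2


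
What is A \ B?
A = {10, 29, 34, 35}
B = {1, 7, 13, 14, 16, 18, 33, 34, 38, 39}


Set A = {10, 29, 34, 35}
Set B = {1, 7, 13, 14, 16, 18, 33, 34, 38, 39}
A \ B includes elements in A that are not in B.
Check each element of A:
10 (not in B, keep), 29 (not in B, keep), 34 (in B, remove), 35 (not in B, keep)
A \ B = {10, 29, 35}

{10, 29, 35}


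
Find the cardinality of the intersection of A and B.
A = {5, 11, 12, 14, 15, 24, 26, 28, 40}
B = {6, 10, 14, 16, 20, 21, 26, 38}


Set A = {5, 11, 12, 14, 15, 24, 26, 28, 40}
Set B = {6, 10, 14, 16, 20, 21, 26, 38}
A ∩ B = {14, 26}
|A ∩ B| = 2

2


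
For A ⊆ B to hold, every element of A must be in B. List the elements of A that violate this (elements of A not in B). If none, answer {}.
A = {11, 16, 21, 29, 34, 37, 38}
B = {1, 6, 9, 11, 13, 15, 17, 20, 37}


Set A = {11, 16, 21, 29, 34, 37, 38}
Set B = {1, 6, 9, 11, 13, 15, 17, 20, 37}
Check each element of A against B:
11 ∈ B, 16 ∉ B (include), 21 ∉ B (include), 29 ∉ B (include), 34 ∉ B (include), 37 ∈ B, 38 ∉ B (include)
Elements of A not in B: {16, 21, 29, 34, 38}

{16, 21, 29, 34, 38}


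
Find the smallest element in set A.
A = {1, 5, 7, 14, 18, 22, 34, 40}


Set A = {1, 5, 7, 14, 18, 22, 34, 40}
Elements in ascending order: 1, 5, 7, 14, 18, 22, 34, 40
The smallest element is 1.

1


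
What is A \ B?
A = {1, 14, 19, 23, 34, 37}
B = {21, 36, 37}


Set A = {1, 14, 19, 23, 34, 37}
Set B = {21, 36, 37}
A \ B includes elements in A that are not in B.
Check each element of A:
1 (not in B, keep), 14 (not in B, keep), 19 (not in B, keep), 23 (not in B, keep), 34 (not in B, keep), 37 (in B, remove)
A \ B = {1, 14, 19, 23, 34}

{1, 14, 19, 23, 34}


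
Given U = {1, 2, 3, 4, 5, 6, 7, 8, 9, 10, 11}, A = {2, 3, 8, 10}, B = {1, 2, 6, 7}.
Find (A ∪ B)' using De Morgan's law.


U = {1, 2, 3, 4, 5, 6, 7, 8, 9, 10, 11}
A = {2, 3, 8, 10}, B = {1, 2, 6, 7}
A ∪ B = {1, 2, 3, 6, 7, 8, 10}
(A ∪ B)' = U \ (A ∪ B) = {4, 5, 9, 11}
Verification via A' ∩ B': A' = {1, 4, 5, 6, 7, 9, 11}, B' = {3, 4, 5, 8, 9, 10, 11}
A' ∩ B' = {4, 5, 9, 11} ✓

{4, 5, 9, 11}


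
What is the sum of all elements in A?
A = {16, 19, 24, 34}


Set A = {16, 19, 24, 34}
Sum = 16 + 19 + 24 + 34 = 93

93


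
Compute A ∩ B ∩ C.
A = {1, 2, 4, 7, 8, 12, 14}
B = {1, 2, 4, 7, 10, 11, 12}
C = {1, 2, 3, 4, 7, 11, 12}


Set A = {1, 2, 4, 7, 8, 12, 14}
Set B = {1, 2, 4, 7, 10, 11, 12}
Set C = {1, 2, 3, 4, 7, 11, 12}
First, A ∩ B = {1, 2, 4, 7, 12}
Then, (A ∩ B) ∩ C = {1, 2, 4, 7, 12}

{1, 2, 4, 7, 12}


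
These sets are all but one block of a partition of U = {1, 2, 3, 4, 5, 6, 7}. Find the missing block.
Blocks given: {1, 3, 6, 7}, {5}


U = {1, 2, 3, 4, 5, 6, 7}
Shown blocks: {1, 3, 6, 7}, {5}
A partition's blocks are pairwise disjoint and cover U, so the missing block = U \ (union of shown blocks).
Union of shown blocks: {1, 3, 5, 6, 7}
Missing block = U \ (union) = {2, 4}

{2, 4}


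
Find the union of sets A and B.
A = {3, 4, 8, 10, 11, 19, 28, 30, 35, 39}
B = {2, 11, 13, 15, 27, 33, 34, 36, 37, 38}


Set A = {3, 4, 8, 10, 11, 19, 28, 30, 35, 39}
Set B = {2, 11, 13, 15, 27, 33, 34, 36, 37, 38}
A ∪ B includes all elements in either set.
Elements from A: {3, 4, 8, 10, 11, 19, 28, 30, 35, 39}
Elements from B not already included: {2, 13, 15, 27, 33, 34, 36, 37, 38}
A ∪ B = {2, 3, 4, 8, 10, 11, 13, 15, 19, 27, 28, 30, 33, 34, 35, 36, 37, 38, 39}

{2, 3, 4, 8, 10, 11, 13, 15, 19, 27, 28, 30, 33, 34, 35, 36, 37, 38, 39}


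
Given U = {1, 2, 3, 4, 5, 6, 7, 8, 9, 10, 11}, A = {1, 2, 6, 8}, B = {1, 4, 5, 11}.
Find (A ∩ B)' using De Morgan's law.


U = {1, 2, 3, 4, 5, 6, 7, 8, 9, 10, 11}
A = {1, 2, 6, 8}, B = {1, 4, 5, 11}
A ∩ B = {1}
(A ∩ B)' = U \ (A ∩ B) = {2, 3, 4, 5, 6, 7, 8, 9, 10, 11}
Verification via A' ∪ B': A' = {3, 4, 5, 7, 9, 10, 11}, B' = {2, 3, 6, 7, 8, 9, 10}
A' ∪ B' = {2, 3, 4, 5, 6, 7, 8, 9, 10, 11} ✓

{2, 3, 4, 5, 6, 7, 8, 9, 10, 11}


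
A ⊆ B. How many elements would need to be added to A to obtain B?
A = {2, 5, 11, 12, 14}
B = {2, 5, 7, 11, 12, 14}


Set A = {2, 5, 11, 12, 14}, |A| = 5
Set B = {2, 5, 7, 11, 12, 14}, |B| = 6
Since A ⊆ B: B \ A = {7}
|B| - |A| = 6 - 5 = 1

1


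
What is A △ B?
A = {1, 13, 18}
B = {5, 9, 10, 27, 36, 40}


Set A = {1, 13, 18}
Set B = {5, 9, 10, 27, 36, 40}
A △ B = (A \ B) ∪ (B \ A)
Elements in A but not B: {1, 13, 18}
Elements in B but not A: {5, 9, 10, 27, 36, 40}
A △ B = {1, 5, 9, 10, 13, 18, 27, 36, 40}

{1, 5, 9, 10, 13, 18, 27, 36, 40}


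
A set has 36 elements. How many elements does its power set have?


The set has 36 elements.
The power set contains all possible subsets.
|P(A)| = 2^|A| = 2^36 = 68719476736

68719476736


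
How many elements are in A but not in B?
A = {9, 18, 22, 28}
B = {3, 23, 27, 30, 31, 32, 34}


Set A = {9, 18, 22, 28}
Set B = {3, 23, 27, 30, 31, 32, 34}
A \ B = {9, 18, 22, 28}
|A \ B| = 4

4


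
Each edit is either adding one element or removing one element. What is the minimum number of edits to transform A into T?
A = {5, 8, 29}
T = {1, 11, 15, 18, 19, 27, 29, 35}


Set A = {5, 8, 29}
Set T = {1, 11, 15, 18, 19, 27, 29, 35}
Elements to remove from A (in A, not in T): {5, 8} → 2 removals
Elements to add to A (in T, not in A): {1, 11, 15, 18, 19, 27, 35} → 7 additions
Total edits = 2 + 7 = 9

9


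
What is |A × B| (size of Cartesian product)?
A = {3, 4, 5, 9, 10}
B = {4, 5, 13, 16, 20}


Set A = {3, 4, 5, 9, 10} has 5 elements.
Set B = {4, 5, 13, 16, 20} has 5 elements.
|A × B| = |A| × |B| = 5 × 5 = 25

25


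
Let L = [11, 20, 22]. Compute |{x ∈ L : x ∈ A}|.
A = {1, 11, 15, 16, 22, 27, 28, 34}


Set A = {1, 11, 15, 16, 22, 27, 28, 34}
Candidates: [11, 20, 22]
Check each candidate:
11 ∈ A, 20 ∉ A, 22 ∈ A
Count of candidates in A: 2

2


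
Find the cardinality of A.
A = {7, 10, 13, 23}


Set A = {7, 10, 13, 23}
Listing elements: 7, 10, 13, 23
Counting: 4 elements
|A| = 4

4


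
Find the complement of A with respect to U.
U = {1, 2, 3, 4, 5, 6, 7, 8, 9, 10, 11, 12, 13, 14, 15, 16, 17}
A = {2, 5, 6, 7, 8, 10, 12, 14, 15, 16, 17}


Universal set U = {1, 2, 3, 4, 5, 6, 7, 8, 9, 10, 11, 12, 13, 14, 15, 16, 17}
Set A = {2, 5, 6, 7, 8, 10, 12, 14, 15, 16, 17}
A' = U \ A = elements in U but not in A
Checking each element of U:
1 (not in A, include), 2 (in A, exclude), 3 (not in A, include), 4 (not in A, include), 5 (in A, exclude), 6 (in A, exclude), 7 (in A, exclude), 8 (in A, exclude), 9 (not in A, include), 10 (in A, exclude), 11 (not in A, include), 12 (in A, exclude), 13 (not in A, include), 14 (in A, exclude), 15 (in A, exclude), 16 (in A, exclude), 17 (in A, exclude)
A' = {1, 3, 4, 9, 11, 13}

{1, 3, 4, 9, 11, 13}


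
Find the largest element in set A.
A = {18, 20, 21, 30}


Set A = {18, 20, 21, 30}
Elements in ascending order: 18, 20, 21, 30
The largest element is 30.

30


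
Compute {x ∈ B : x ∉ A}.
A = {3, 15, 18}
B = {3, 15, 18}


Set A = {3, 15, 18}
Set B = {3, 15, 18}
Check each element of B against A:
3 ∈ A, 15 ∈ A, 18 ∈ A
Elements of B not in A: {}

{}


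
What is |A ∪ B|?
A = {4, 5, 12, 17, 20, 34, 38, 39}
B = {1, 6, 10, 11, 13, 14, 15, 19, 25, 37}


Set A = {4, 5, 12, 17, 20, 34, 38, 39}, |A| = 8
Set B = {1, 6, 10, 11, 13, 14, 15, 19, 25, 37}, |B| = 10
A ∩ B = {}, |A ∩ B| = 0
|A ∪ B| = |A| + |B| - |A ∩ B| = 8 + 10 - 0 = 18

18


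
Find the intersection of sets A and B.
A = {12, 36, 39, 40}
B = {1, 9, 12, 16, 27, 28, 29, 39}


Set A = {12, 36, 39, 40}
Set B = {1, 9, 12, 16, 27, 28, 29, 39}
A ∩ B includes only elements in both sets.
Check each element of A against B:
12 ✓, 36 ✗, 39 ✓, 40 ✗
A ∩ B = {12, 39}

{12, 39}


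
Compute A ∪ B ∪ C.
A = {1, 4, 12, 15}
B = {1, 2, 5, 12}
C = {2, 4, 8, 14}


Set A = {1, 4, 12, 15}
Set B = {1, 2, 5, 12}
Set C = {2, 4, 8, 14}
First, A ∪ B = {1, 2, 4, 5, 12, 15}
Then, (A ∪ B) ∪ C = {1, 2, 4, 5, 8, 12, 14, 15}

{1, 2, 4, 5, 8, 12, 14, 15}


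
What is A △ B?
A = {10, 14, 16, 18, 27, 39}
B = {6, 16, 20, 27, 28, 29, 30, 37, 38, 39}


Set A = {10, 14, 16, 18, 27, 39}
Set B = {6, 16, 20, 27, 28, 29, 30, 37, 38, 39}
A △ B = (A \ B) ∪ (B \ A)
Elements in A but not B: {10, 14, 18}
Elements in B but not A: {6, 20, 28, 29, 30, 37, 38}
A △ B = {6, 10, 14, 18, 20, 28, 29, 30, 37, 38}

{6, 10, 14, 18, 20, 28, 29, 30, 37, 38}


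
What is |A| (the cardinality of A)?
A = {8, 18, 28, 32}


Set A = {8, 18, 28, 32}
Listing elements: 8, 18, 28, 32
Counting: 4 elements
|A| = 4

4


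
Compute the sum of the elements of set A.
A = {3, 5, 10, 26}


Set A = {3, 5, 10, 26}
Sum = 3 + 5 + 10 + 26 = 44

44


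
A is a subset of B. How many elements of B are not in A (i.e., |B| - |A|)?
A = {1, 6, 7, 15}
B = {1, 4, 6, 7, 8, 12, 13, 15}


Set A = {1, 6, 7, 15}, |A| = 4
Set B = {1, 4, 6, 7, 8, 12, 13, 15}, |B| = 8
Since A ⊆ B: B \ A = {4, 8, 12, 13}
|B| - |A| = 8 - 4 = 4

4


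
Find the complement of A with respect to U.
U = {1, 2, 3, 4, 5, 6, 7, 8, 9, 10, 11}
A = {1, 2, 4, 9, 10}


Universal set U = {1, 2, 3, 4, 5, 6, 7, 8, 9, 10, 11}
Set A = {1, 2, 4, 9, 10}
A' = U \ A = elements in U but not in A
Checking each element of U:
1 (in A, exclude), 2 (in A, exclude), 3 (not in A, include), 4 (in A, exclude), 5 (not in A, include), 6 (not in A, include), 7 (not in A, include), 8 (not in A, include), 9 (in A, exclude), 10 (in A, exclude), 11 (not in A, include)
A' = {3, 5, 6, 7, 8, 11}

{3, 5, 6, 7, 8, 11}


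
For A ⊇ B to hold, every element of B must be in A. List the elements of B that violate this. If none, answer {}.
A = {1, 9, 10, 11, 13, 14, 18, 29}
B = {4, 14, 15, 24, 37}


Set A = {1, 9, 10, 11, 13, 14, 18, 29}
Set B = {4, 14, 15, 24, 37}
Check each element of B against A:
4 ∉ A (include), 14 ∈ A, 15 ∉ A (include), 24 ∉ A (include), 37 ∉ A (include)
Elements of B not in A: {4, 15, 24, 37}

{4, 15, 24, 37}


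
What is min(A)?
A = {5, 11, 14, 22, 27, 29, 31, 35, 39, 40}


Set A = {5, 11, 14, 22, 27, 29, 31, 35, 39, 40}
Elements in ascending order: 5, 11, 14, 22, 27, 29, 31, 35, 39, 40
The smallest element is 5.

5


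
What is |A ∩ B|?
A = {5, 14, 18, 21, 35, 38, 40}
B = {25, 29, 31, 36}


Set A = {5, 14, 18, 21, 35, 38, 40}
Set B = {25, 29, 31, 36}
A ∩ B = {}
|A ∩ B| = 0

0


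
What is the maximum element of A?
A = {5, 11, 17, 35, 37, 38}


Set A = {5, 11, 17, 35, 37, 38}
Elements in ascending order: 5, 11, 17, 35, 37, 38
The largest element is 38.

38


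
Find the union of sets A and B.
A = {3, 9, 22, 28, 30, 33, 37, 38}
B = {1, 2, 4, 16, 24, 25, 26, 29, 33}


Set A = {3, 9, 22, 28, 30, 33, 37, 38}
Set B = {1, 2, 4, 16, 24, 25, 26, 29, 33}
A ∪ B includes all elements in either set.
Elements from A: {3, 9, 22, 28, 30, 33, 37, 38}
Elements from B not already included: {1, 2, 4, 16, 24, 25, 26, 29}
A ∪ B = {1, 2, 3, 4, 9, 16, 22, 24, 25, 26, 28, 29, 30, 33, 37, 38}

{1, 2, 3, 4, 9, 16, 22, 24, 25, 26, 28, 29, 30, 33, 37, 38}


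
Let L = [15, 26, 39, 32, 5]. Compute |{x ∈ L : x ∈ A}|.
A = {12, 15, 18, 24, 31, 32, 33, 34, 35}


Set A = {12, 15, 18, 24, 31, 32, 33, 34, 35}
Candidates: [15, 26, 39, 32, 5]
Check each candidate:
15 ∈ A, 26 ∉ A, 39 ∉ A, 32 ∈ A, 5 ∉ A
Count of candidates in A: 2

2


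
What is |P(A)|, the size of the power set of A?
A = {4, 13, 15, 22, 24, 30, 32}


Set A = {4, 13, 15, 22, 24, 30, 32}
|A| = 7
The power set P(A) contains all subsets of A.
|P(A)| = 2^|A| = 2^7 = 128

128


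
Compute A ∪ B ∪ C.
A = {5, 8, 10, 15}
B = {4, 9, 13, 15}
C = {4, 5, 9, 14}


Set A = {5, 8, 10, 15}
Set B = {4, 9, 13, 15}
Set C = {4, 5, 9, 14}
First, A ∪ B = {4, 5, 8, 9, 10, 13, 15}
Then, (A ∪ B) ∪ C = {4, 5, 8, 9, 10, 13, 14, 15}

{4, 5, 8, 9, 10, 13, 14, 15}


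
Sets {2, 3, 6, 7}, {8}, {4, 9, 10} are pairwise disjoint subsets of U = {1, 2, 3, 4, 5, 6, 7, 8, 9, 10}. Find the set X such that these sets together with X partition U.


U = {1, 2, 3, 4, 5, 6, 7, 8, 9, 10}
Shown blocks: {2, 3, 6, 7}, {8}, {4, 9, 10}
A partition's blocks are pairwise disjoint and cover U, so the missing block = U \ (union of shown blocks).
Union of shown blocks: {2, 3, 4, 6, 7, 8, 9, 10}
Missing block = U \ (union) = {1, 5}

{1, 5}


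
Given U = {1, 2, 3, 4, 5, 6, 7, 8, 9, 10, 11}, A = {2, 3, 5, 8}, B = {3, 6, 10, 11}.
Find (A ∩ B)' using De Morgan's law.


U = {1, 2, 3, 4, 5, 6, 7, 8, 9, 10, 11}
A = {2, 3, 5, 8}, B = {3, 6, 10, 11}
A ∩ B = {3}
(A ∩ B)' = U \ (A ∩ B) = {1, 2, 4, 5, 6, 7, 8, 9, 10, 11}
Verification via A' ∪ B': A' = {1, 4, 6, 7, 9, 10, 11}, B' = {1, 2, 4, 5, 7, 8, 9}
A' ∪ B' = {1, 2, 4, 5, 6, 7, 8, 9, 10, 11} ✓

{1, 2, 4, 5, 6, 7, 8, 9, 10, 11}


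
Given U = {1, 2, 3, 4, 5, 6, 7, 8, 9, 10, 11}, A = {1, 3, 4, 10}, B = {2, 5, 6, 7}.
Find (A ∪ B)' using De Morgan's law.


U = {1, 2, 3, 4, 5, 6, 7, 8, 9, 10, 11}
A = {1, 3, 4, 10}, B = {2, 5, 6, 7}
A ∪ B = {1, 2, 3, 4, 5, 6, 7, 10}
(A ∪ B)' = U \ (A ∪ B) = {8, 9, 11}
Verification via A' ∩ B': A' = {2, 5, 6, 7, 8, 9, 11}, B' = {1, 3, 4, 8, 9, 10, 11}
A' ∩ B' = {8, 9, 11} ✓

{8, 9, 11}


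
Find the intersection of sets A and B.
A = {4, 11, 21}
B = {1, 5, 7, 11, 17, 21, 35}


Set A = {4, 11, 21}
Set B = {1, 5, 7, 11, 17, 21, 35}
A ∩ B includes only elements in both sets.
Check each element of A against B:
4 ✗, 11 ✓, 21 ✓
A ∩ B = {11, 21}

{11, 21}


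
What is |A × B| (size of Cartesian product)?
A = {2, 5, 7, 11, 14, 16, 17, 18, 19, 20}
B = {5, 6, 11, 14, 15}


Set A = {2, 5, 7, 11, 14, 16, 17, 18, 19, 20} has 10 elements.
Set B = {5, 6, 11, 14, 15} has 5 elements.
|A × B| = |A| × |B| = 10 × 5 = 50

50


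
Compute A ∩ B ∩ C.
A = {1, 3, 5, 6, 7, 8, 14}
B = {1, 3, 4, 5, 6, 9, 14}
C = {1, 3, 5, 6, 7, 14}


Set A = {1, 3, 5, 6, 7, 8, 14}
Set B = {1, 3, 4, 5, 6, 9, 14}
Set C = {1, 3, 5, 6, 7, 14}
First, A ∩ B = {1, 3, 5, 6, 14}
Then, (A ∩ B) ∩ C = {1, 3, 5, 6, 14}

{1, 3, 5, 6, 14}


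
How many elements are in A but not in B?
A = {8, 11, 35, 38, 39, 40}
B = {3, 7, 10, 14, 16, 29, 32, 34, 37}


Set A = {8, 11, 35, 38, 39, 40}
Set B = {3, 7, 10, 14, 16, 29, 32, 34, 37}
A \ B = {8, 11, 35, 38, 39, 40}
|A \ B| = 6

6


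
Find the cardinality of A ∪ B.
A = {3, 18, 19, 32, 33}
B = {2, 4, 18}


Set A = {3, 18, 19, 32, 33}, |A| = 5
Set B = {2, 4, 18}, |B| = 3
A ∩ B = {18}, |A ∩ B| = 1
|A ∪ B| = |A| + |B| - |A ∩ B| = 5 + 3 - 1 = 7

7


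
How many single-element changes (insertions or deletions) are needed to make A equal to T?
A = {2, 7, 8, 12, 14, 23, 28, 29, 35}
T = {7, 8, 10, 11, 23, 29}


Set A = {2, 7, 8, 12, 14, 23, 28, 29, 35}
Set T = {7, 8, 10, 11, 23, 29}
Elements to remove from A (in A, not in T): {2, 12, 14, 28, 35} → 5 removals
Elements to add to A (in T, not in A): {10, 11} → 2 additions
Total edits = 5 + 2 = 7

7


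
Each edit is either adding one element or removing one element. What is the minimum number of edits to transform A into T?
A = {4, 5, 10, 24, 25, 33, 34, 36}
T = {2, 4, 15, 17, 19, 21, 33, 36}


Set A = {4, 5, 10, 24, 25, 33, 34, 36}
Set T = {2, 4, 15, 17, 19, 21, 33, 36}
Elements to remove from A (in A, not in T): {5, 10, 24, 25, 34} → 5 removals
Elements to add to A (in T, not in A): {2, 15, 17, 19, 21} → 5 additions
Total edits = 5 + 5 = 10

10


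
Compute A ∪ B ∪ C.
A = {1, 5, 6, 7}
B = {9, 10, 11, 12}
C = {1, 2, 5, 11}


Set A = {1, 5, 6, 7}
Set B = {9, 10, 11, 12}
Set C = {1, 2, 5, 11}
First, A ∪ B = {1, 5, 6, 7, 9, 10, 11, 12}
Then, (A ∪ B) ∪ C = {1, 2, 5, 6, 7, 9, 10, 11, 12}

{1, 2, 5, 6, 7, 9, 10, 11, 12}


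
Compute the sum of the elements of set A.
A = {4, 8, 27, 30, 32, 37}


Set A = {4, 8, 27, 30, 32, 37}
Sum = 4 + 8 + 27 + 30 + 32 + 37 = 138

138


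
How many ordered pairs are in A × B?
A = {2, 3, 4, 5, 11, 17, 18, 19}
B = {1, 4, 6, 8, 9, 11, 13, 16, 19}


Set A = {2, 3, 4, 5, 11, 17, 18, 19} has 8 elements.
Set B = {1, 4, 6, 8, 9, 11, 13, 16, 19} has 9 elements.
|A × B| = |A| × |B| = 8 × 9 = 72

72


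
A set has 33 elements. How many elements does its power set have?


The set has 33 elements.
The power set contains all possible subsets.
|P(A)| = 2^|A| = 2^33 = 8589934592

8589934592


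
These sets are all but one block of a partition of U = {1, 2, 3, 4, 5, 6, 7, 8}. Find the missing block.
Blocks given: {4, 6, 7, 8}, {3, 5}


U = {1, 2, 3, 4, 5, 6, 7, 8}
Shown blocks: {4, 6, 7, 8}, {3, 5}
A partition's blocks are pairwise disjoint and cover U, so the missing block = U \ (union of shown blocks).
Union of shown blocks: {3, 4, 5, 6, 7, 8}
Missing block = U \ (union) = {1, 2}

{1, 2}


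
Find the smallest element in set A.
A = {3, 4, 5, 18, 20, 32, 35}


Set A = {3, 4, 5, 18, 20, 32, 35}
Elements in ascending order: 3, 4, 5, 18, 20, 32, 35
The smallest element is 3.

3


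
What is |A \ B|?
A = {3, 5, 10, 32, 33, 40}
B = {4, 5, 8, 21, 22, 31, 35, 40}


Set A = {3, 5, 10, 32, 33, 40}
Set B = {4, 5, 8, 21, 22, 31, 35, 40}
A \ B = {3, 10, 32, 33}
|A \ B| = 4

4


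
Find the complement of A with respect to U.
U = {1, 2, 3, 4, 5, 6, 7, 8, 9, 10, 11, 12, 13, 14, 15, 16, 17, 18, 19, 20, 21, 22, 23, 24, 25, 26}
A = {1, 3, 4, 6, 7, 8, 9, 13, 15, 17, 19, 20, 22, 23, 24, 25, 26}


Universal set U = {1, 2, 3, 4, 5, 6, 7, 8, 9, 10, 11, 12, 13, 14, 15, 16, 17, 18, 19, 20, 21, 22, 23, 24, 25, 26}
Set A = {1, 3, 4, 6, 7, 8, 9, 13, 15, 17, 19, 20, 22, 23, 24, 25, 26}
A' = U \ A = elements in U but not in A
Checking each element of U:
1 (in A, exclude), 2 (not in A, include), 3 (in A, exclude), 4 (in A, exclude), 5 (not in A, include), 6 (in A, exclude), 7 (in A, exclude), 8 (in A, exclude), 9 (in A, exclude), 10 (not in A, include), 11 (not in A, include), 12 (not in A, include), 13 (in A, exclude), 14 (not in A, include), 15 (in A, exclude), 16 (not in A, include), 17 (in A, exclude), 18 (not in A, include), 19 (in A, exclude), 20 (in A, exclude), 21 (not in A, include), 22 (in A, exclude), 23 (in A, exclude), 24 (in A, exclude), 25 (in A, exclude), 26 (in A, exclude)
A' = {2, 5, 10, 11, 12, 14, 16, 18, 21}

{2, 5, 10, 11, 12, 14, 16, 18, 21}


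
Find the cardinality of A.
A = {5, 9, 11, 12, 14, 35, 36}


Set A = {5, 9, 11, 12, 14, 35, 36}
Listing elements: 5, 9, 11, 12, 14, 35, 36
Counting: 7 elements
|A| = 7

7


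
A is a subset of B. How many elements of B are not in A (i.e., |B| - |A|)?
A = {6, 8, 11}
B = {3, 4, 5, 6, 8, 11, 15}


Set A = {6, 8, 11}, |A| = 3
Set B = {3, 4, 5, 6, 8, 11, 15}, |B| = 7
Since A ⊆ B: B \ A = {3, 4, 5, 15}
|B| - |A| = 7 - 3 = 4

4


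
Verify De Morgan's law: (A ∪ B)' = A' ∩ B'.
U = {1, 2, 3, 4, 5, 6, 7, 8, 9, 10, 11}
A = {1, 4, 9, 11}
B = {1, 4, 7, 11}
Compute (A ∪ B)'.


U = {1, 2, 3, 4, 5, 6, 7, 8, 9, 10, 11}
A = {1, 4, 9, 11}, B = {1, 4, 7, 11}
A ∪ B = {1, 4, 7, 9, 11}
(A ∪ B)' = U \ (A ∪ B) = {2, 3, 5, 6, 8, 10}
Verification via A' ∩ B': A' = {2, 3, 5, 6, 7, 8, 10}, B' = {2, 3, 5, 6, 8, 9, 10}
A' ∩ B' = {2, 3, 5, 6, 8, 10} ✓

{2, 3, 5, 6, 8, 10}


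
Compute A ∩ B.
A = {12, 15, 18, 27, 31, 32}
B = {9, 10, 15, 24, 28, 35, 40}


Set A = {12, 15, 18, 27, 31, 32}
Set B = {9, 10, 15, 24, 28, 35, 40}
A ∩ B includes only elements in both sets.
Check each element of A against B:
12 ✗, 15 ✓, 18 ✗, 27 ✗, 31 ✗, 32 ✗
A ∩ B = {15}

{15}


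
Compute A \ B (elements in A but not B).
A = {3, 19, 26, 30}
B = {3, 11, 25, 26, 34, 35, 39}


Set A = {3, 19, 26, 30}
Set B = {3, 11, 25, 26, 34, 35, 39}
A \ B includes elements in A that are not in B.
Check each element of A:
3 (in B, remove), 19 (not in B, keep), 26 (in B, remove), 30 (not in B, keep)
A \ B = {19, 30}

{19, 30}


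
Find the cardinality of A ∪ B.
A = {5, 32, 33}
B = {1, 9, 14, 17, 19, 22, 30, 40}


Set A = {5, 32, 33}, |A| = 3
Set B = {1, 9, 14, 17, 19, 22, 30, 40}, |B| = 8
A ∩ B = {}, |A ∩ B| = 0
|A ∪ B| = |A| + |B| - |A ∩ B| = 3 + 8 - 0 = 11

11


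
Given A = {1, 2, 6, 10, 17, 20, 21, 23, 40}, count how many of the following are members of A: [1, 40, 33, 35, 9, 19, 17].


Set A = {1, 2, 6, 10, 17, 20, 21, 23, 40}
Candidates: [1, 40, 33, 35, 9, 19, 17]
Check each candidate:
1 ∈ A, 40 ∈ A, 33 ∉ A, 35 ∉ A, 9 ∉ A, 19 ∉ A, 17 ∈ A
Count of candidates in A: 3

3


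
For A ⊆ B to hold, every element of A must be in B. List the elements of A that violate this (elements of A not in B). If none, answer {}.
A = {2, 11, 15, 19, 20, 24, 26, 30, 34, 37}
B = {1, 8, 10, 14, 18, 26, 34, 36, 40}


Set A = {2, 11, 15, 19, 20, 24, 26, 30, 34, 37}
Set B = {1, 8, 10, 14, 18, 26, 34, 36, 40}
Check each element of A against B:
2 ∉ B (include), 11 ∉ B (include), 15 ∉ B (include), 19 ∉ B (include), 20 ∉ B (include), 24 ∉ B (include), 26 ∈ B, 30 ∉ B (include), 34 ∈ B, 37 ∉ B (include)
Elements of A not in B: {2, 11, 15, 19, 20, 24, 30, 37}

{2, 11, 15, 19, 20, 24, 30, 37}


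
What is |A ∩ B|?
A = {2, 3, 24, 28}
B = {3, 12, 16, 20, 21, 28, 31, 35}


Set A = {2, 3, 24, 28}
Set B = {3, 12, 16, 20, 21, 28, 31, 35}
A ∩ B = {3, 28}
|A ∩ B| = 2

2


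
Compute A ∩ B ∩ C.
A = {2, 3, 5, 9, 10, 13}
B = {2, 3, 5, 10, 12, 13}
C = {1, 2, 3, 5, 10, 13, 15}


Set A = {2, 3, 5, 9, 10, 13}
Set B = {2, 3, 5, 10, 12, 13}
Set C = {1, 2, 3, 5, 10, 13, 15}
First, A ∩ B = {2, 3, 5, 10, 13}
Then, (A ∩ B) ∩ C = {2, 3, 5, 10, 13}

{2, 3, 5, 10, 13}


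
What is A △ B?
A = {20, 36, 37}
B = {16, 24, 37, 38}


Set A = {20, 36, 37}
Set B = {16, 24, 37, 38}
A △ B = (A \ B) ∪ (B \ A)
Elements in A but not B: {20, 36}
Elements in B but not A: {16, 24, 38}
A △ B = {16, 20, 24, 36, 38}

{16, 20, 24, 36, 38}


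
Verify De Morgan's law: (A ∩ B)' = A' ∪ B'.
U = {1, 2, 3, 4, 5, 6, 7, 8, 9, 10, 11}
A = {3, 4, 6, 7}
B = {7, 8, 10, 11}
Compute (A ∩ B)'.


U = {1, 2, 3, 4, 5, 6, 7, 8, 9, 10, 11}
A = {3, 4, 6, 7}, B = {7, 8, 10, 11}
A ∩ B = {7}
(A ∩ B)' = U \ (A ∩ B) = {1, 2, 3, 4, 5, 6, 8, 9, 10, 11}
Verification via A' ∪ B': A' = {1, 2, 5, 8, 9, 10, 11}, B' = {1, 2, 3, 4, 5, 6, 9}
A' ∪ B' = {1, 2, 3, 4, 5, 6, 8, 9, 10, 11} ✓

{1, 2, 3, 4, 5, 6, 8, 9, 10, 11}


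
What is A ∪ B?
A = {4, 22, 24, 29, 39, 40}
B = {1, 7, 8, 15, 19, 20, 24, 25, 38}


Set A = {4, 22, 24, 29, 39, 40}
Set B = {1, 7, 8, 15, 19, 20, 24, 25, 38}
A ∪ B includes all elements in either set.
Elements from A: {4, 22, 24, 29, 39, 40}
Elements from B not already included: {1, 7, 8, 15, 19, 20, 25, 38}
A ∪ B = {1, 4, 7, 8, 15, 19, 20, 22, 24, 25, 29, 38, 39, 40}

{1, 4, 7, 8, 15, 19, 20, 22, 24, 25, 29, 38, 39, 40}


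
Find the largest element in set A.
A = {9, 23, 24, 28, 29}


Set A = {9, 23, 24, 28, 29}
Elements in ascending order: 9, 23, 24, 28, 29
The largest element is 29.

29


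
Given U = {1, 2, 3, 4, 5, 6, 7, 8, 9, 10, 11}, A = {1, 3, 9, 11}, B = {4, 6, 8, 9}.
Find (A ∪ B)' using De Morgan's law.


U = {1, 2, 3, 4, 5, 6, 7, 8, 9, 10, 11}
A = {1, 3, 9, 11}, B = {4, 6, 8, 9}
A ∪ B = {1, 3, 4, 6, 8, 9, 11}
(A ∪ B)' = U \ (A ∪ B) = {2, 5, 7, 10}
Verification via A' ∩ B': A' = {2, 4, 5, 6, 7, 8, 10}, B' = {1, 2, 3, 5, 7, 10, 11}
A' ∩ B' = {2, 5, 7, 10} ✓

{2, 5, 7, 10}


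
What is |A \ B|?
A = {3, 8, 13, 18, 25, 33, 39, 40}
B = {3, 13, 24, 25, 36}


Set A = {3, 8, 13, 18, 25, 33, 39, 40}
Set B = {3, 13, 24, 25, 36}
A \ B = {8, 18, 33, 39, 40}
|A \ B| = 5

5


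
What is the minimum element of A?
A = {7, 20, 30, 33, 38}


Set A = {7, 20, 30, 33, 38}
Elements in ascending order: 7, 20, 30, 33, 38
The smallest element is 7.

7


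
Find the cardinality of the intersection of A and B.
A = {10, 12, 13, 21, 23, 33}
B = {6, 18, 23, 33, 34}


Set A = {10, 12, 13, 21, 23, 33}
Set B = {6, 18, 23, 33, 34}
A ∩ B = {23, 33}
|A ∩ B| = 2

2
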